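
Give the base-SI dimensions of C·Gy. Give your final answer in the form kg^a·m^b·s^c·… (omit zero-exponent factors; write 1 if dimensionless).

C = A·s = s·A (charge = current × time).
Gy = J/kg (absorbed dose = energy per mass),
    = m²·s⁻².
Combining: C·Gy = (s·A) · (m²·s⁻²) = m²·s⁻¹·A.

m²·s⁻¹·A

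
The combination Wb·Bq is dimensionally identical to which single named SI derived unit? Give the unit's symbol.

V

Wb = kg·m²·s⁻²·A⁻¹.
Bq = s⁻¹.
Combining: Wb·Bq = (kg·m²·s⁻²·A⁻¹) · s⁻¹ = kg·m²·s⁻³·A⁻¹.
kg·m²·s⁻³·A⁻¹ is the base-SI form of the volt.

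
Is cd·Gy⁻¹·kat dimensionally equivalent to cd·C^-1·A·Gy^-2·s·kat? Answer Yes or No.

No

Left side:
  Gy = J/kg (absorbed dose = energy per mass),
      = m²·s⁻².
  So Gy⁻¹ = m⁻²·s².
  kat = mol/s = s⁻¹·mol (catalytic activity).
  Combining: cd·Gy⁻¹·kat = cd · (m⁻²·s²) · (s⁻¹·mol) = m⁻²·s·mol·cd.
Right side:
  C = s·A.
  So C⁻¹ = s⁻¹·A⁻¹.
  Gy = m²·s⁻².
  So Gy⁻² = m⁻⁴·s⁴.
  kat = s⁻¹·mol.
  Combining: cd·C⁻¹·A·Gy⁻²·s·kat = cd · (s⁻¹·A⁻¹) · A · (m⁻⁴·s⁴) · s · (s⁻¹·mol) = m⁻⁴·s³·mol·cd.
Left is m⁻²·s·mol·cd; right is m⁻⁴·s³·mol·cd — different.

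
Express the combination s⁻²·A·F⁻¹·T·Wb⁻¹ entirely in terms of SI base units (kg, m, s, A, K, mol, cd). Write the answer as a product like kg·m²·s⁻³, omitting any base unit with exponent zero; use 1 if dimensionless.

kg·s⁻⁶·A⁻¹

F = C/V (capacitance = charge per voltage),
    = A·s/(kg·m²·s⁻³·A⁻¹) (substituting C and V),
    = kg⁻¹·m⁻²·s⁴·A².
So F⁻¹ = kg·m²·s⁻⁴·A⁻².
T = Wb/m² (flux density = flux per area),
    = kg·s⁻²·A⁻¹.
Wb = V·s (flux: a volt is a weber per second),
    = kg·m²·s⁻²·A⁻¹.
So Wb⁻¹ = kg⁻¹·m⁻²·s²·A.
Combining: s⁻²·A·F⁻¹·T·Wb⁻¹ = s⁻² · A · (kg·m²·s⁻⁴·A⁻²) · (kg·s⁻²·A⁻¹) · (kg⁻¹·m⁻²·s²·A) = kg·s⁻⁶·A⁻¹.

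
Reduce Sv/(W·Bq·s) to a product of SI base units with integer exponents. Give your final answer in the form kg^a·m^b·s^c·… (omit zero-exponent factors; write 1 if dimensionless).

kg⁻¹·s

Sv = J/kg (equivalent dose = energy per mass),
    = m²·s⁻².
W = J/s (power = energy per time),
    = kg·m²·s⁻³.
So W⁻¹ = kg⁻¹·m⁻²·s³.
Bq = 1/s = s⁻¹ (activity is decays per second).
So Bq⁻¹ = s.
Combining: Sv·W⁻¹·Bq⁻¹·s⁻¹ = (m²·s⁻²) · (kg⁻¹·m⁻²·s³) · s · s⁻¹ = kg⁻¹·s.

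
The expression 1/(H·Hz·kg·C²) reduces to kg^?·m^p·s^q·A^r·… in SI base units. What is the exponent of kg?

H = Wb/A (inductance = flux per current),
    = kg·m²·s⁻²·A⁻².
So H⁻¹ = kg⁻¹·m⁻²·s²·A².
Hz = 1/s = s⁻¹ (frequency is cycles per second).
So Hz⁻¹ = s.
C = A·s = s·A (charge = current × time).
So C⁻² = s⁻²·A⁻².
Combining: H⁻¹·Hz⁻¹·kg⁻¹·C⁻² = (kg⁻¹·m⁻²·s²·A²) · s · kg⁻¹ · (s⁻²·A⁻²) = kg⁻²·m⁻²·s.
The exponent of kg is -2.

-2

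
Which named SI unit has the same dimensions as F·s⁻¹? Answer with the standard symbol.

S

F = kg⁻¹·m⁻²·s⁴·A².
Combining: F·s⁻¹ = (kg⁻¹·m⁻²·s⁴·A²) · s⁻¹ = kg⁻¹·m⁻²·s³·A².
kg⁻¹·m⁻²·s³·A² is the base-SI form of the siemens.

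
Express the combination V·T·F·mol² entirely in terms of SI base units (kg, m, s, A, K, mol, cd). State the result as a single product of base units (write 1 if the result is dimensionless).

V = kg·m²·s⁻³·A⁻¹.
T = kg·s⁻²·A⁻¹.
F = kg⁻¹·m⁻²·s⁴·A².
Combining: V·T·F·mol² = (kg·m²·s⁻³·A⁻¹) · (kg·s⁻²·A⁻¹) · (kg⁻¹·m⁻²·s⁴·A²) · mol² = kg·s⁻¹·mol².

kg·s⁻¹·mol²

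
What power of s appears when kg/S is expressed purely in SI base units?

-3

S = kg⁻¹·m⁻²·s³·A².
So S⁻¹ = kg·m²·s⁻³·A⁻².
Combining: kg·S⁻¹ = kg · (kg·m²·s⁻³·A⁻²) = kg²·m²·s⁻³·A⁻².
The exponent of s is -3.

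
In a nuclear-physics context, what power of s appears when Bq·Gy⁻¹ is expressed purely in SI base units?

Bq = 1/s = s⁻¹ (activity is decays per second).
Gy = J/kg (absorbed dose = energy per mass),
    = m²·s⁻².
So Gy⁻¹ = m⁻²·s².
Combining: Bq·Gy⁻¹ = s⁻¹ · (m⁻²·s²) = m⁻²·s.
The exponent of s is 1.

1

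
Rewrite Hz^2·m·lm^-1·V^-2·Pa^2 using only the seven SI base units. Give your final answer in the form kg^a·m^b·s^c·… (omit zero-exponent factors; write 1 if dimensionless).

m⁻⁵·A²·cd⁻¹

Hz = 1/s = s⁻¹ (frequency is cycles per second).
So Hz² = s⁻².
lm = cd·sr = cd (luminous flux; sr is dimensionless).
So lm⁻¹ = cd⁻¹.
V = W/A (potential = power per current),
    = kg·m²·s⁻³·A⁻¹.
So V⁻² = kg⁻²·m⁻⁴·s⁶·A².
Pa = N/m² (pressure = force per area),
    = kg·m⁻¹·s⁻².
So Pa² = kg²·m⁻²·s⁻⁴.
Combining: Hz²·m·lm⁻¹·V⁻²·Pa² = s⁻² · m · cd⁻¹ · (kg⁻²·m⁻⁴·s⁶·A²) · (kg²·m⁻²·s⁻⁴) = m⁻⁵·A²·cd⁻¹.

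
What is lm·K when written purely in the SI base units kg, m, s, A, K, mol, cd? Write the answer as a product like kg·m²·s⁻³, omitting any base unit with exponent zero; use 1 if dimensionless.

lm = cd·sr = cd (luminous flux; sr is dimensionless).
Combining: lm·K = cd · K = K·cd.

K·cd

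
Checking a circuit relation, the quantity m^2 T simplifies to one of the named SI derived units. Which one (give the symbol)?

T = Wb/m² (flux density = flux per area),
    = kg·s⁻²·A⁻¹.
Combining: m²·T = m² · (kg·s⁻²·A⁻¹) = kg·m²·s⁻²·A⁻¹.
kg·m²·s⁻²·A⁻¹ is the base-SI form of the weber.

Wb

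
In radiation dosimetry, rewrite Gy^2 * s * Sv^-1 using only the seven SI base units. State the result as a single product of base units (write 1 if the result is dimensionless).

Gy = m²·s⁻².
So Gy² = m⁴·s⁻⁴.
Sv = m²·s⁻².
So Sv⁻¹ = m⁻²·s².
Combining: Gy²·s·Sv⁻¹ = (m⁴·s⁻⁴) · s · (m⁻²·s²) = m²·s⁻¹.

m²·s⁻¹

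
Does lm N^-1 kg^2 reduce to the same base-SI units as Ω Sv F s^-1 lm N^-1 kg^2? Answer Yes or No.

No

Left side:
  lm = cd.
  N = kg·m·s⁻².
  So N⁻¹ = kg⁻¹·m⁻¹·s².
  Combining: lm·N⁻¹·kg² = cd · (kg⁻¹·m⁻¹·s²) · kg² = kg·m⁻¹·s²·cd.
Right side:
  Ω = kg·m²·s⁻³·A⁻².
  Sv = m²·s⁻².
  F = kg⁻¹·m⁻²·s⁴·A².
  lm = cd.
  N = kg·m·s⁻².
  So N⁻¹ = kg⁻¹·m⁻¹·s².
  Combining: Ω·Sv·F·s⁻¹·lm·N⁻¹·kg² = (kg·m²·s⁻³·A⁻²) · (m²·s⁻²) · (kg⁻¹·m⁻²·s⁴·A²) · s⁻¹ · cd · (kg⁻¹·m⁻¹·s²) · kg² = kg·m·cd.
Left is kg·m⁻¹·s²·cd; right is kg·m·cd — different.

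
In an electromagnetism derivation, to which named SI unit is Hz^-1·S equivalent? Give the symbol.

Hz = 1/s = s⁻¹ (frequency is cycles per second).
So Hz⁻¹ = s.
S = 1/Ω (conductance is reciprocal resistance),
    = kg⁻¹·m⁻²·s³·A².
Combining: Hz⁻¹·S = s · (kg⁻¹·m⁻²·s³·A²) = kg⁻¹·m⁻²·s⁴·A².
kg⁻¹·m⁻²·s⁴·A² is the base-SI form of the farad.

F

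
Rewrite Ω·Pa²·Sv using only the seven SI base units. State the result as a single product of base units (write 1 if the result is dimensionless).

kg³·m²·s⁻⁹·A⁻²

Ω = kg·m²·s⁻³·A⁻².
Pa = kg·m⁻¹·s⁻².
So Pa² = kg²·m⁻²·s⁻⁴.
Sv = m²·s⁻².
Combining: Ω·Pa²·Sv = (kg·m²·s⁻³·A⁻²) · (kg²·m⁻²·s⁻⁴) · (m²·s⁻²) = kg³·m²·s⁻⁹·A⁻².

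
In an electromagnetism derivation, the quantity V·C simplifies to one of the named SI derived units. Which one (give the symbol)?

J

V = W/A (potential = power per current),
    = kg·m²·s⁻³·A⁻¹.
C = A·s = s·A (charge = current × time).
Combining: V·C = (kg·m²·s⁻³·A⁻¹) · (s·A) = kg·m²·s⁻².
kg·m²·s⁻² is the base-SI form of the joule.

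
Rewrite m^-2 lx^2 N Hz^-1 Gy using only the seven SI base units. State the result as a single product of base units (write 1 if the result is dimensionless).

lx = lm/m² (illuminance = luminous flux per area),
    = m⁻²·cd.
So lx² = m⁻⁴·cd².
N = kg·m/s² = kg·m·s⁻² (force = mass × acceleration).
Hz = 1/s = s⁻¹ (frequency is cycles per second).
So Hz⁻¹ = s.
Gy = J/kg (absorbed dose = energy per mass),
    = m²·s⁻².
Combining: m⁻²·lx²·N·Hz⁻¹·Gy = m⁻² · (m⁻⁴·cd²) · (kg·m·s⁻²) · s · (m²·s⁻²) = kg·m⁻³·s⁻³·cd².

kg·m⁻³·s⁻³·cd²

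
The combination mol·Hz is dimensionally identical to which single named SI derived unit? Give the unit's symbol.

kat

Hz = 1/s = s⁻¹ (frequency is cycles per second).
Combining: mol·Hz = mol · s⁻¹ = s⁻¹·mol.
s⁻¹·mol is the base-SI form of the katal.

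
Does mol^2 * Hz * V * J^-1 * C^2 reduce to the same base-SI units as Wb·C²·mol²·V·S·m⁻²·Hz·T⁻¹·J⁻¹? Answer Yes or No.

Left side:
  Hz = 1/s = s⁻¹ (frequency is cycles per second).
  V = W/A (potential = power per current),
      = kg·m²·s⁻³·A⁻¹.
  J = N·m (work = force × distance),
      = kg·m²·s⁻².
  So J⁻¹ = kg⁻¹·m⁻²·s².
  C = A·s = s·A (charge = current × time).
  So C² = s²·A².
  Combining: mol²·Hz·V·J⁻¹·C² = mol² · s⁻¹ · (kg·m²·s⁻³·A⁻¹) · (kg⁻¹·m⁻²·s²) · (s²·A²) = A·mol².
Right side:
  Wb = V·s (flux: a volt is a weber per second),
      = kg·m²·s⁻²·A⁻¹.
  C = A·s = s·A (charge = current × time).
  So C² = s²·A².
  V = W/A (potential = power per current),
      = kg·m²·s⁻³·A⁻¹.
  S = 1/Ω (conductance is reciprocal resistance),
      = kg⁻¹·m⁻²·s³·A².
  Hz = 1/s = s⁻¹ (frequency is cycles per second).
  T = Wb/m² (flux density = flux per area),
      = kg·s⁻²·A⁻¹.
  So T⁻¹ = kg⁻¹·s²·A.
  J = N·m (work = force × distance),
      = kg·m²·s⁻².
  So J⁻¹ = kg⁻¹·m⁻²·s².
  Combining: Wb·C²·mol²·V·S·m⁻²·Hz·T⁻¹·J⁻¹ = (kg·m²·s⁻²·A⁻¹) · (s²·A²) · mol² · (kg·m²·s⁻³·A⁻¹) · (kg⁻¹·m⁻²·s³·A²) · m⁻² · s⁻¹ · (kg⁻¹·s²·A) · (kg⁻¹·m⁻²·s²) = kg⁻¹·m⁻²·s³·A³·mol².
Left is A·mol²; right is kg⁻¹·m⁻²·s³·A³·mol² — different.

No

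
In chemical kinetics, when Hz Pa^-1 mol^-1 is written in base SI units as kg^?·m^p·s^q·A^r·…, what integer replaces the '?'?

-1

Hz = 1/s = s⁻¹ (frequency is cycles per second).
Pa = N/m² (pressure = force per area),
    = kg·m⁻¹·s⁻².
So Pa⁻¹ = kg⁻¹·m·s².
Combining: Hz·Pa⁻¹·mol⁻¹ = s⁻¹ · (kg⁻¹·m·s²) · mol⁻¹ = kg⁻¹·m·s·mol⁻¹.
The exponent of kg is -1.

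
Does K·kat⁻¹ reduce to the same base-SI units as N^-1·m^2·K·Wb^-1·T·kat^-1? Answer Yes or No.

Left side:
  kat = s⁻¹·mol.
  So kat⁻¹ = s·mol⁻¹.
  Combining: K·kat⁻¹ = K · (s·mol⁻¹) = s·K·mol⁻¹.
Right side:
  N = kg·m/s² = kg·m·s⁻² (force = mass × acceleration).
  So N⁻¹ = kg⁻¹·m⁻¹·s².
  Wb = V·s (flux: a volt is a weber per second),
      = kg·m²·s⁻²·A⁻¹.
  So Wb⁻¹ = kg⁻¹·m⁻²·s²·A.
  T = Wb/m² (flux density = flux per area),
      = kg·s⁻²·A⁻¹.
  kat = mol/s = s⁻¹·mol (catalytic activity).
  So kat⁻¹ = s·mol⁻¹.
  Combining: N⁻¹·m²·K·Wb⁻¹·T·kat⁻¹ = (kg⁻¹·m⁻¹·s²) · m² · K · (kg⁻¹·m⁻²·s²·A) · (kg·s⁻²·A⁻¹) · (s·mol⁻¹) = kg⁻¹·m⁻¹·s³·K·mol⁻¹.
Left is s·K·mol⁻¹; right is kg⁻¹·m⁻¹·s³·K·mol⁻¹ — different.

No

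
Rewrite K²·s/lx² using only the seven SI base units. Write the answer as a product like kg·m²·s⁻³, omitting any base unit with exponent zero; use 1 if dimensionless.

m⁴·s·K²·cd⁻²

lx = lm/m² (illuminance = luminous flux per area),
    = m⁻²·cd.
So lx⁻² = m⁴·cd⁻².
Combining: K²·s·lx⁻² = K² · s · (m⁴·cd⁻²) = m⁴·s·K²·cd⁻².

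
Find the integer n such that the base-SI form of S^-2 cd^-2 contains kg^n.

S = kg⁻¹·m⁻²·s³·A².
So S⁻² = kg²·m⁴·s⁻⁶·A⁻⁴.
Combining: S⁻²·cd⁻² = (kg²·m⁴·s⁻⁶·A⁻⁴) · cd⁻² = kg²·m⁴·s⁻⁶·A⁻⁴·cd⁻².
The exponent of kg is 2.

2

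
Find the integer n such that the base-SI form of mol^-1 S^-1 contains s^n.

S = 1/Ω (conductance is reciprocal resistance),
    = kg⁻¹·m⁻²·s³·A².
So S⁻¹ = kg·m²·s⁻³·A⁻².
Combining: mol⁻¹·S⁻¹ = mol⁻¹ · (kg·m²·s⁻³·A⁻²) = kg·m²·s⁻³·A⁻²·mol⁻¹.
The exponent of s is -3.

-3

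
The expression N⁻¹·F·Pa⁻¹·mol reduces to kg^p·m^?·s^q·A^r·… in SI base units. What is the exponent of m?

-2

N = kg·m/s² = kg·m·s⁻² (force = mass × acceleration).
So N⁻¹ = kg⁻¹·m⁻¹·s².
F = C/V (capacitance = charge per voltage),
    = A·s/(kg·m²·s⁻³·A⁻¹) (substituting C and V),
    = kg⁻¹·m⁻²·s⁴·A².
Pa = N/m² (pressure = force per area),
    = kg·m⁻¹·s⁻².
So Pa⁻¹ = kg⁻¹·m·s².
Combining: N⁻¹·F·Pa⁻¹·mol = (kg⁻¹·m⁻¹·s²) · (kg⁻¹·m⁻²·s⁴·A²) · (kg⁻¹·m·s²) · mol = kg⁻³·m⁻²·s⁸·A²·mol.
The exponent of m is -2.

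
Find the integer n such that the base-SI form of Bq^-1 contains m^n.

0

Bq = 1/s = s⁻¹ (activity is decays per second).
So Bq⁻¹ = s.
The exponent of m is 0.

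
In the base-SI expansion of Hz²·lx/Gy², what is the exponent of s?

2

Gy = m²·s⁻².
So Gy⁻² = m⁻⁴·s⁴.
Hz = s⁻¹.
So Hz² = s⁻².
lx = m⁻²·cd.
Combining: Gy⁻²·Hz²·lx = (m⁻⁴·s⁴) · s⁻² · (m⁻²·cd) = m⁻⁶·s²·cd.
The exponent of s is 2.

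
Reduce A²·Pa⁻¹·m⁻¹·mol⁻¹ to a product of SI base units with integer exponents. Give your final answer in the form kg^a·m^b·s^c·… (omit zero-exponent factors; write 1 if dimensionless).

kg⁻¹·s²·A²·mol⁻¹

Pa = kg·m⁻¹·s⁻².
So Pa⁻¹ = kg⁻¹·m·s².
Combining: A²·Pa⁻¹·m⁻¹·mol⁻¹ = A² · (kg⁻¹·m·s²) · m⁻¹ · mol⁻¹ = kg⁻¹·s²·A²·mol⁻¹.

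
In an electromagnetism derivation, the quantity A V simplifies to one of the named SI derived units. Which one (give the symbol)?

V = W/A (potential = power per current),
    = kg·m²·s⁻³·A⁻¹.
Combining: A·V = A · (kg·m²·s⁻³·A⁻¹) = kg·m²·s⁻³.
kg·m²·s⁻³ is the base-SI form of the watt.

W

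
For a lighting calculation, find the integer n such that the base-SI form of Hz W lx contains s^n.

-4

Hz = 1/s = s⁻¹ (frequency is cycles per second).
W = J/s (power = energy per time),
    = kg·m²·s⁻³.
lx = lm/m² (illuminance = luminous flux per area),
    = m⁻²·cd.
Combining: Hz·W·lx = s⁻¹ · (kg·m²·s⁻³) · (m⁻²·cd) = kg·s⁻⁴·cd.
The exponent of s is -4.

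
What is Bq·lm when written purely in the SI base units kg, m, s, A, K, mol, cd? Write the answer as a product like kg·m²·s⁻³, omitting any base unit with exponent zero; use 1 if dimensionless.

s⁻¹·cd

Bq = 1/s = s⁻¹ (activity is decays per second).
lm = cd·sr = cd (luminous flux; sr is dimensionless).
Combining: Bq·lm = s⁻¹ · cd = s⁻¹·cd.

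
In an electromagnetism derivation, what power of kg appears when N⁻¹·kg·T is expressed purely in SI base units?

N = kg·m/s² = kg·m·s⁻² (force = mass × acceleration).
So N⁻¹ = kg⁻¹·m⁻¹·s².
T = Wb/m² (flux density = flux per area),
    = kg·s⁻²·A⁻¹.
Combining: N⁻¹·kg·T = (kg⁻¹·m⁻¹·s²) · kg · (kg·s⁻²·A⁻¹) = kg·m⁻¹·A⁻¹.
The exponent of kg is 1.

1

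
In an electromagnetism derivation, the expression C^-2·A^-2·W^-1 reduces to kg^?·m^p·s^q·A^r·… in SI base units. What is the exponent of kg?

C = s·A.
So C⁻² = s⁻²·A⁻².
W = kg·m²·s⁻³.
So W⁻¹ = kg⁻¹·m⁻²·s³.
Combining: C⁻²·A⁻²·W⁻¹ = (s⁻²·A⁻²) · A⁻² · (kg⁻¹·m⁻²·s³) = kg⁻¹·m⁻²·s·A⁻⁴.
The exponent of kg is -1.

-1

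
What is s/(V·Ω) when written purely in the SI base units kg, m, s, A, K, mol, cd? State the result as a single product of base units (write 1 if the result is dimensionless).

kg⁻²·m⁻⁴·s⁷·A³

V = kg·m²·s⁻³·A⁻¹.
So V⁻¹ = kg⁻¹·m⁻²·s³·A.
Ω = kg·m²·s⁻³·A⁻².
So Ω⁻¹ = kg⁻¹·m⁻²·s³·A².
Combining: V⁻¹·s·Ω⁻¹ = (kg⁻¹·m⁻²·s³·A) · s · (kg⁻¹·m⁻²·s³·A²) = kg⁻²·m⁻⁴·s⁷·A³.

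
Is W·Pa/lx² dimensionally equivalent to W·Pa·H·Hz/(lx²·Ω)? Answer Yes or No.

Left side:
  lx = m⁻²·cd.
  So lx⁻² = m⁴·cd⁻².
  W = kg·m²·s⁻³.
  Pa = kg·m⁻¹·s⁻².
  Combining: lx⁻²·W·Pa = (m⁴·cd⁻²) · (kg·m²·s⁻³) · (kg·m⁻¹·s⁻²) = kg²·m⁵·s⁻⁵·cd⁻².
Right side:
  lx = lm/m² (illuminance = luminous flux per area),
      = m⁻²·cd.
  So lx⁻² = m⁴·cd⁻².
  Ω = V/A (resistance = voltage per current),
      = kg·m²·s⁻³·A⁻².
  So Ω⁻¹ = kg⁻¹·m⁻²·s³·A².
  W = J/s (power = energy per time),
      = kg·m²·s⁻³.
  Pa = N/m² (pressure = force per area),
      = kg·m⁻¹·s⁻².
  H = Wb/A (inductance = flux per current),
      = kg·m²·s⁻²·A⁻².
  Hz = 1/s = s⁻¹ (frequency is cycles per second).
  Combining: lx⁻²·Ω⁻¹·W·Pa·H·Hz = (m⁴·cd⁻²) · (kg⁻¹·m⁻²·s³·A²) · (kg·m²·s⁻³) · (kg·m⁻¹·s⁻²) · (kg·m²·s⁻²·A⁻²) · s⁻¹ = kg²·m⁵·s⁻⁵·cd⁻².
Both reduce to kg²·m⁵·s⁻⁵·cd⁻².

Yes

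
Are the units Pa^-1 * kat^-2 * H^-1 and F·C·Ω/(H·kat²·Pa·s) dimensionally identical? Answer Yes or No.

Left side:
  Pa = N/m² (pressure = force per area),
      = kg·m⁻¹·s⁻².
  So Pa⁻¹ = kg⁻¹·m·s².
  kat = mol/s = s⁻¹·mol (catalytic activity).
  So kat⁻² = s²·mol⁻².
  H = Wb/A (inductance = flux per current),
      = kg·m²·s⁻²·A⁻².
  So H⁻¹ = kg⁻¹·m⁻²·s²·A².
  Combining: Pa⁻¹·kat⁻²·H⁻¹ = (kg⁻¹·m·s²) · (s²·mol⁻²) · (kg⁻¹·m⁻²·s²·A²) = kg⁻²·m⁻¹·s⁶·A²·mol⁻².
Right side:
  F = C/V (capacitance = charge per voltage),
      = A·s/(kg·m²·s⁻³·A⁻¹) (substituting C and V),
      = kg⁻¹·m⁻²·s⁴·A².
  H = Wb/A (inductance = flux per current),
      = kg·m²·s⁻²·A⁻².
  So H⁻¹ = kg⁻¹·m⁻²·s²·A².
  kat = mol/s = s⁻¹·mol (catalytic activity).
  So kat⁻² = s²·mol⁻².
  C = A·s = s·A (charge = current × time).
  Pa = N/m² (pressure = force per area),
      = kg·m⁻¹·s⁻².
  So Pa⁻¹ = kg⁻¹·m·s².
  Ω = V/A (resistance = voltage per current),
      = kg·m²·s⁻³·A⁻².
  Combining: F·H⁻¹·kat⁻²·C·Pa⁻¹·Ω·s⁻¹ = (kg⁻¹·m⁻²·s⁴·A²) · (kg⁻¹·m⁻²·s²·A²) · (s²·mol⁻²) · (s·A) · (kg⁻¹·m·s²) · (kg·m²·s⁻³·A⁻²) · s⁻¹ = kg⁻²·m⁻¹·s⁷·A³·mol⁻².
Left is kg⁻²·m⁻¹·s⁶·A²·mol⁻²; right is kg⁻²·m⁻¹·s⁷·A³·mol⁻² — different.

No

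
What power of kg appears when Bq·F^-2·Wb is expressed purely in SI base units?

Bq = 1/s = s⁻¹ (activity is decays per second).
F = C/V (capacitance = charge per voltage),
    = A·s/(kg·m²·s⁻³·A⁻¹) (substituting C and V),
    = kg⁻¹·m⁻²·s⁴·A².
So F⁻² = kg²·m⁴·s⁻⁸·A⁻⁴.
Wb = V·s (flux: a volt is a weber per second),
    = kg·m²·s⁻²·A⁻¹.
Combining: Bq·F⁻²·Wb = s⁻¹ · (kg²·m⁴·s⁻⁸·A⁻⁴) · (kg·m²·s⁻²·A⁻¹) = kg³·m⁶·s⁻¹¹·A⁻⁵.
The exponent of kg is 3.

3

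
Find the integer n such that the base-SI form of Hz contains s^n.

-1

Hz = 1/s = s⁻¹ (frequency is cycles per second).
The exponent of s is -1.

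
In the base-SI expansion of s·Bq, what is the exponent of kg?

0

Bq = 1/s = s⁻¹ (activity is decays per second).
Combining: s·Bq = s · s⁻¹ = 1.
The exponent of kg is 0.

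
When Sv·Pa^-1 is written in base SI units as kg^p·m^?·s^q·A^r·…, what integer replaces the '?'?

3

Sv = J/kg (equivalent dose = energy per mass),
    = m²·s⁻².
Pa = N/m² (pressure = force per area),
    = kg·m⁻¹·s⁻².
So Pa⁻¹ = kg⁻¹·m·s².
Combining: Sv·Pa⁻¹ = (m²·s⁻²) · (kg⁻¹·m·s²) = kg⁻¹·m³.
The exponent of m is 3.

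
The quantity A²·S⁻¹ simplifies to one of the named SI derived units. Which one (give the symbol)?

S = 1/Ω (conductance is reciprocal resistance),
    = kg⁻¹·m⁻²·s³·A².
So S⁻¹ = kg·m²·s⁻³·A⁻².
Combining: A²·S⁻¹ = A² · (kg·m²·s⁻³·A⁻²) = kg·m²·s⁻³.
kg·m²·s⁻³ is the base-SI form of the watt.

W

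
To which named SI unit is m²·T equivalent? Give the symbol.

T = Wb/m² (flux density = flux per area),
    = kg·s⁻²·A⁻¹.
Combining: m²·T = m² · (kg·s⁻²·A⁻¹) = kg·m²·s⁻²·A⁻¹.
kg·m²·s⁻²·A⁻¹ is the base-SI form of the weber.

Wb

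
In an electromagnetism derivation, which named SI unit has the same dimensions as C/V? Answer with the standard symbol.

F

V = W/A (potential = power per current),
    = kg·m²·s⁻³·A⁻¹.
So V⁻¹ = kg⁻¹·m⁻²·s³·A.
C = A·s = s·A (charge = current × time).
Combining: V⁻¹·C = (kg⁻¹·m⁻²·s³·A) · (s·A) = kg⁻¹·m⁻²·s⁴·A².
kg⁻¹·m⁻²·s⁴·A² is the base-SI form of the farad.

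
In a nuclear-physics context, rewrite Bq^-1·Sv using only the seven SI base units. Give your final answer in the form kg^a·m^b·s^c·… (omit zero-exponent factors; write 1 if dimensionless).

m²·s⁻¹

Bq = s⁻¹.
So Bq⁻¹ = s.
Sv = m²·s⁻².
Combining: Bq⁻¹·Sv = s · (m²·s⁻²) = m²·s⁻¹.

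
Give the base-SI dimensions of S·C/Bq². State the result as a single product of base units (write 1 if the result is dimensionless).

kg⁻¹·m⁻²·s⁶·A³

S = 1/Ω (conductance is reciprocal resistance),
    = kg⁻¹·m⁻²·s³·A².
C = A·s = s·A (charge = current × time).
Bq = 1/s = s⁻¹ (activity is decays per second).
So Bq⁻² = s².
Combining: S·C·Bq⁻² = (kg⁻¹·m⁻²·s³·A²) · (s·A) · s² = kg⁻¹·m⁻²·s⁶·A³.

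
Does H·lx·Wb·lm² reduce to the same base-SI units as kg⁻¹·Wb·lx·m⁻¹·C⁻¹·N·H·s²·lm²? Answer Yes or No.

No

Left side:
  H = Wb/A (inductance = flux per current),
      = kg·m²·s⁻²·A⁻².
  lx = lm/m² (illuminance = luminous flux per area),
      = m⁻²·cd.
  Wb = V·s (flux: a volt is a weber per second),
      = kg·m²·s⁻²·A⁻¹.
  lm = cd·sr = cd (luminous flux; sr is dimensionless).
  So lm² = cd².
  Combining: H·lx·Wb·lm² = (kg·m²·s⁻²·A⁻²) · (m⁻²·cd) · (kg·m²·s⁻²·A⁻¹) · cd² = kg²·m²·s⁻⁴·A⁻³·cd³.
Right side:
  Wb = V·s (flux: a volt is a weber per second),
      = kg·m²·s⁻²·A⁻¹.
  lx = lm/m² (illuminance = luminous flux per area),
      = m⁻²·cd.
  C = A·s = s·A (charge = current × time).
  So C⁻¹ = s⁻¹·A⁻¹.
  N = kg·m/s² = kg·m·s⁻² (force = mass × acceleration).
  H = Wb/A (inductance = flux per current),
      = kg·m²·s⁻²·A⁻².
  lm = cd·sr = cd (luminous flux; sr is dimensionless).
  So lm² = cd².
  Combining: kg⁻¹·Wb·lx·m⁻¹·C⁻¹·N·H·s²·lm² = kg⁻¹ · (kg·m²·s⁻²·A⁻¹) · (m⁻²·cd) · m⁻¹ · (s⁻¹·A⁻¹) · (kg·m·s⁻²) · (kg·m²·s⁻²·A⁻²) · s² · cd² = kg²·m²·s⁻⁵·A⁻⁴·cd³.
Left is kg²·m²·s⁻⁴·A⁻³·cd³; right is kg²·m²·s⁻⁵·A⁻⁴·cd³ — different.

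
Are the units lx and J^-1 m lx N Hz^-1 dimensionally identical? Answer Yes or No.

Left side:
  lx = m⁻²·cd.
Right side:
  J = N·m (work = force × distance),
      = kg·m²·s⁻².
  So J⁻¹ = kg⁻¹·m⁻²·s².
  lx = lm/m² (illuminance = luminous flux per area),
      = m⁻²·cd.
  N = kg·m/s² = kg·m·s⁻² (force = mass × acceleration).
  Hz = 1/s = s⁻¹ (frequency is cycles per second).
  So Hz⁻¹ = s.
  Combining: J⁻¹·m·lx·N·Hz⁻¹ = (kg⁻¹·m⁻²·s²) · m · (m⁻²·cd) · (kg·m·s⁻²) · s = m⁻²·s·cd.
Left is m⁻²·cd; right is m⁻²·s·cd — different.

No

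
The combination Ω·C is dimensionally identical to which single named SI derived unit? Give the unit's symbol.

Ω = V/A (resistance = voltage per current),
    = kg·m²·s⁻³·A⁻².
C = A·s = s·A (charge = current × time).
Combining: Ω·C = (kg·m²·s⁻³·A⁻²) · (s·A) = kg·m²·s⁻²·A⁻¹.
kg·m²·s⁻²·A⁻¹ is the base-SI form of the weber.

Wb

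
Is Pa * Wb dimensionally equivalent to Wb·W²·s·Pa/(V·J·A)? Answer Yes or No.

Left side:
  Pa = N/m² (pressure = force per area),
      = kg·m⁻¹·s⁻².
  Wb = V·s (flux: a volt is a weber per second),
      = kg·m²·s⁻²·A⁻¹.
  Combining: Pa·Wb = (kg·m⁻¹·s⁻²) · (kg·m²·s⁻²·A⁻¹) = kg²·m·s⁻⁴·A⁻¹.
Right side:
  V = kg·m²·s⁻³·A⁻¹.
  So V⁻¹ = kg⁻¹·m⁻²·s³·A.
  Wb = kg·m²·s⁻²·A⁻¹.
  W = kg·m²·s⁻³.
  So W² = kg²·m⁴·s⁻⁶.
  Pa = kg·m⁻¹·s⁻².
  J = kg·m²·s⁻².
  So J⁻¹ = kg⁻¹·m⁻²·s².
  Combining: V⁻¹·Wb·W²·s·Pa·J⁻¹·A⁻¹ = (kg⁻¹·m⁻²·s³·A) · (kg·m²·s⁻²·A⁻¹) · (kg²·m⁴·s⁻⁶) · s · (kg·m⁻¹·s⁻²) · (kg⁻¹·m⁻²·s²) · A⁻¹ = kg²·m·s⁻⁴·A⁻¹.
Both reduce to kg²·m·s⁻⁴·A⁻¹.

Yes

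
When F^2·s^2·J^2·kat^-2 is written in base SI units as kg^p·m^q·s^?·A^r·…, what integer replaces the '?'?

8

F = kg⁻¹·m⁻²·s⁴·A².
So F² = kg⁻²·m⁻⁴·s⁸·A⁴.
J = kg·m²·s⁻².
So J² = kg²·m⁴·s⁻⁴.
kat = s⁻¹·mol.
So kat⁻² = s²·mol⁻².
Combining: F²·s²·J²·kat⁻² = (kg⁻²·m⁻⁴·s⁸·A⁴) · s² · (kg²·m⁴·s⁻⁴) · (s²·mol⁻²) = s⁸·A⁴·mol⁻².
The exponent of s is 8.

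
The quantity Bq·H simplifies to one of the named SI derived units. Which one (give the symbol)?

Ω

Bq = 1/s = s⁻¹ (activity is decays per second).
H = Wb/A (inductance = flux per current),
    = kg·m²·s⁻²·A⁻².
Combining: Bq·H = s⁻¹ · (kg·m²·s⁻²·A⁻²) = kg·m²·s⁻³·A⁻².
kg·m²·s⁻³·A⁻² is the base-SI form of the ohm.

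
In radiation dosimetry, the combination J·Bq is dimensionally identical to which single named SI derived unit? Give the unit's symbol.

J = N·m (work = force × distance),
    = kg·m²·s⁻².
Bq = 1/s = s⁻¹ (activity is decays per second).
Combining: J·Bq = (kg·m²·s⁻²) · s⁻¹ = kg·m²·s⁻³.
kg·m²·s⁻³ is the base-SI form of the watt.

W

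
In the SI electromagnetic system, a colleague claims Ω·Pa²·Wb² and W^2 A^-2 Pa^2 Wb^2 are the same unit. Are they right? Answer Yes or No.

Left side:
  Ω = V/A (resistance = voltage per current),
      = kg·m²·s⁻³·A⁻².
  Pa = N/m² (pressure = force per area),
      = kg·m⁻¹·s⁻².
  So Pa² = kg²·m⁻²·s⁻⁴.
  Wb = V·s (flux: a volt is a weber per second),
      = kg·m²·s⁻²·A⁻¹.
  So Wb² = kg²·m⁴·s⁻⁴·A⁻².
  Combining: Ω·Pa²·Wb² = (kg·m²·s⁻³·A⁻²) · (kg²·m⁻²·s⁻⁴) · (kg²·m⁴·s⁻⁴·A⁻²) = kg⁵·m⁴·s⁻¹¹·A⁻⁴.
Right side:
  W = J/s (power = energy per time),
      = kg·m²·s⁻³.
  So W² = kg²·m⁴·s⁻⁶.
  Pa = N/m² (pressure = force per area),
      = kg·m⁻¹·s⁻².
  So Pa² = kg²·m⁻²·s⁻⁴.
  Wb = V·s (flux: a volt is a weber per second),
      = kg·m²·s⁻²·A⁻¹.
  So Wb² = kg²·m⁴·s⁻⁴·A⁻².
  Combining: W²·A⁻²·Pa²·Wb² = (kg²·m⁴·s⁻⁶) · A⁻² · (kg²·m⁻²·s⁻⁴) · (kg²·m⁴·s⁻⁴·A⁻²) = kg⁶·m⁶·s⁻¹⁴·A⁻⁴.
Left is kg⁵·m⁴·s⁻¹¹·A⁻⁴; right is kg⁶·m⁶·s⁻¹⁴·A⁻⁴ — different.

No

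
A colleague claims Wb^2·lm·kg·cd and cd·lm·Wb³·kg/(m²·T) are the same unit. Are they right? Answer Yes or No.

Yes

Left side:
  Wb = V·s (flux: a volt is a weber per second),
      = kg·m²·s⁻²·A⁻¹.
  So Wb² = kg²·m⁴·s⁻⁴·A⁻².
  lm = cd·sr = cd (luminous flux; sr is dimensionless).
  Combining: Wb²·lm·kg·cd = (kg²·m⁴·s⁻⁴·A⁻²) · cd · kg · cd = kg³·m⁴·s⁻⁴·A⁻²·cd².
Right side:
  T = kg·s⁻²·A⁻¹.
  So T⁻¹ = kg⁻¹·s²·A.
  lm = cd.
  Wb = kg·m²·s⁻²·A⁻¹.
  So Wb³ = kg³·m⁶·s⁻⁶·A⁻³.
  Combining: m⁻²·cd·T⁻¹·lm·Wb³·kg = m⁻² · cd · (kg⁻¹·s²·A) · cd · (kg³·m⁶·s⁻⁶·A⁻³) · kg = kg³·m⁴·s⁻⁴·A⁻²·cd².
Both reduce to kg³·m⁴·s⁻⁴·A⁻²·cd².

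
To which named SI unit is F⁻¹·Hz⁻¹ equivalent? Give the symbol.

F = C/V (capacitance = charge per voltage),
    = A·s/(kg·m²·s⁻³·A⁻¹) (substituting C and V),
    = kg⁻¹·m⁻²·s⁴·A².
So F⁻¹ = kg·m²·s⁻⁴·A⁻².
Hz = 1/s = s⁻¹ (frequency is cycles per second).
So Hz⁻¹ = s.
Combining: F⁻¹·Hz⁻¹ = (kg·m²·s⁻⁴·A⁻²) · s = kg·m²·s⁻³·A⁻².
kg·m²·s⁻³·A⁻² is the base-SI form of the ohm.

Ω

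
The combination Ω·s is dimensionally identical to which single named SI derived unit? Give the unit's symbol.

H

Ω = kg·m²·s⁻³·A⁻².
Combining: Ω·s = (kg·m²·s⁻³·A⁻²) · s = kg·m²·s⁻²·A⁻².
kg·m²·s⁻²·A⁻² is the base-SI form of the henry.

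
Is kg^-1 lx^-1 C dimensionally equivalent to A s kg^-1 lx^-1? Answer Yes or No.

Yes

Left side:
  lx = m⁻²·cd.
  So lx⁻¹ = m²·cd⁻¹.
  C = s·A.
  Combining: kg⁻¹·lx⁻¹·C = kg⁻¹ · (m²·cd⁻¹) · (s·A) = kg⁻¹·m²·s·A·cd⁻¹.
Right side:
  lx = lm/m² (illuminance = luminous flux per area),
      = m⁻²·cd.
  So lx⁻¹ = m²·cd⁻¹.
  Combining: A·s·kg⁻¹·lx⁻¹ = A · s · kg⁻¹ · (m²·cd⁻¹) = kg⁻¹·m²·s·A·cd⁻¹.
Both reduce to kg⁻¹·m²·s·A·cd⁻¹.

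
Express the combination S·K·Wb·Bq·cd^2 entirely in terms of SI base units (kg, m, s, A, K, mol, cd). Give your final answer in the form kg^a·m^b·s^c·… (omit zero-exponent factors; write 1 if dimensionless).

S = 1/Ω (conductance is reciprocal resistance),
    = kg⁻¹·m⁻²·s³·A².
Wb = V·s (flux: a volt is a weber per second),
    = kg·m²·s⁻²·A⁻¹.
Bq = 1/s = s⁻¹ (activity is decays per second).
Combining: S·K·Wb·Bq·cd² = (kg⁻¹·m⁻²·s³·A²) · K · (kg·m²·s⁻²·A⁻¹) · s⁻¹ · cd² = A·K·cd².

A·K·cd²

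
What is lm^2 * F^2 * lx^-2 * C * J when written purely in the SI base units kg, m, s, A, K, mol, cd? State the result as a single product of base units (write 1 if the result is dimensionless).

lm = cd·sr = cd (luminous flux; sr is dimensionless).
So lm² = cd².
F = C/V (capacitance = charge per voltage),
    = A·s/(kg·m²·s⁻³·A⁻¹) (substituting C and V),
    = kg⁻¹·m⁻²·s⁴·A².
So F² = kg⁻²·m⁻⁴·s⁸·A⁴.
lx = lm/m² (illuminance = luminous flux per area),
    = m⁻²·cd.
So lx⁻² = m⁴·cd⁻².
C = A·s = s·A (charge = current × time).
J = N·m (work = force × distance),
    = kg·m²·s⁻².
Combining: lm²·F²·lx⁻²·C·J = cd² · (kg⁻²·m⁻⁴·s⁸·A⁴) · (m⁴·cd⁻²) · (s·A) · (kg·m²·s⁻²) = kg⁻¹·m²·s⁷·A⁵.

kg⁻¹·m²·s⁷·A⁵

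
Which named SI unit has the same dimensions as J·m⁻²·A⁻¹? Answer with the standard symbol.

J = kg·m²·s⁻².
Combining: J·m⁻²·A⁻¹ = (kg·m²·s⁻²) · m⁻² · A⁻¹ = kg·s⁻²·A⁻¹.
kg·s⁻²·A⁻¹ is the base-SI form of the tesla.

T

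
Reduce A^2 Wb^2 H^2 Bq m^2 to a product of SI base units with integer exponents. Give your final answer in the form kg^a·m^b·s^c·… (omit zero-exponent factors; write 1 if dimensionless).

Wb = V·s (flux: a volt is a weber per second),
    = kg·m²·s⁻²·A⁻¹.
So Wb² = kg²·m⁴·s⁻⁴·A⁻².
H = Wb/A (inductance = flux per current),
    = kg·m²·s⁻²·A⁻².
So H² = kg²·m⁴·s⁻⁴·A⁻⁴.
Bq = 1/s = s⁻¹ (activity is decays per second).
Combining: A²·Wb²·H²·Bq·m² = A² · (kg²·m⁴·s⁻⁴·A⁻²) · (kg²·m⁴·s⁻⁴·A⁻⁴) · s⁻¹ · m² = kg⁴·m¹⁰·s⁻⁹·A⁻⁴.

kg⁴·m¹⁰·s⁻⁹·A⁻⁴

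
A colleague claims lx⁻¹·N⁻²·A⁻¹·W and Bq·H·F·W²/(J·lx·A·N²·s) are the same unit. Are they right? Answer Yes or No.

Left side:
  lx = lm/m² (illuminance = luminous flux per area),
      = m⁻²·cd.
  So lx⁻¹ = m²·cd⁻¹.
  N = kg·m/s² = kg·m·s⁻² (force = mass × acceleration).
  So N⁻² = kg⁻²·m⁻²·s⁴.
  W = J/s (power = energy per time),
      = kg·m²·s⁻³.
  Combining: lx⁻¹·N⁻²·A⁻¹·W = (m²·cd⁻¹) · (kg⁻²·m⁻²·s⁴) · A⁻¹ · (kg·m²·s⁻³) = kg⁻¹·m²·s·A⁻¹·cd⁻¹.
Right side:
  J = N·m (work = force × distance),
      = kg·m²·s⁻².
  So J⁻¹ = kg⁻¹·m⁻²·s².
  lx = lm/m² (illuminance = luminous flux per area),
      = m⁻²·cd.
  So lx⁻¹ = m²·cd⁻¹.
  Bq = 1/s = s⁻¹ (activity is decays per second).
  H = Wb/A (inductance = flux per current),
      = kg·m²·s⁻²·A⁻².
  N = kg·m/s² = kg·m·s⁻² (force = mass × acceleration).
  So N⁻² = kg⁻²·m⁻²·s⁴.
  F = C/V (capacitance = charge per voltage),
      = A·s/(kg·m²·s⁻³·A⁻¹) (substituting C and V),
      = kg⁻¹·m⁻²·s⁴·A².
  W = J/s (power = energy per time),
      = kg·m²·s⁻³.
  So W² = kg²·m⁴·s⁻⁶.
  Combining: J⁻¹·lx⁻¹·Bq·A⁻¹·H·N⁻²·F·s⁻¹·W² = (kg⁻¹·m⁻²·s²) · (m²·cd⁻¹) · s⁻¹ · A⁻¹ · (kg·m²·s⁻²·A⁻²) · (kg⁻²·m⁻²·s⁴) · (kg⁻¹·m⁻²·s⁴·A²) · s⁻¹ · (kg²·m⁴·s⁻⁶) = kg⁻¹·m²·A⁻¹·cd⁻¹.
Left is kg⁻¹·m²·s·A⁻¹·cd⁻¹; right is kg⁻¹·m²·A⁻¹·cd⁻¹ — different.

No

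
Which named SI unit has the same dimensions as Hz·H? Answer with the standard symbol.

Hz = s⁻¹.
H = kg·m²·s⁻²·A⁻².
Combining: Hz·H = s⁻¹ · (kg·m²·s⁻²·A⁻²) = kg·m²·s⁻³·A⁻².
kg·m²·s⁻³·A⁻² is the base-SI form of the ohm.

Ω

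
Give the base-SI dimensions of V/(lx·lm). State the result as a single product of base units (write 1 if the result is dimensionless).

V = W/A (potential = power per current),
    = kg·m²·s⁻³·A⁻¹.
lx = lm/m² (illuminance = luminous flux per area),
    = m⁻²·cd.
So lx⁻¹ = m²·cd⁻¹.
lm = cd·sr = cd (luminous flux; sr is dimensionless).
So lm⁻¹ = cd⁻¹.
Combining: V·lx⁻¹·lm⁻¹ = (kg·m²·s⁻³·A⁻¹) · (m²·cd⁻¹) · cd⁻¹ = kg·m⁴·s⁻³·A⁻¹·cd⁻².

kg·m⁴·s⁻³·A⁻¹·cd⁻²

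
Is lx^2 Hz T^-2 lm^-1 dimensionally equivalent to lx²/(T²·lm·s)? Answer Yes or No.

Yes

Left side:
  lx = m⁻²·cd.
  So lx² = m⁻⁴·cd².
  Hz = s⁻¹.
  T = kg·s⁻²·A⁻¹.
  So T⁻² = kg⁻²·s⁴·A².
  lm = cd.
  So lm⁻¹ = cd⁻¹.
  Combining: lx²·Hz·T⁻²·lm⁻¹ = (m⁻⁴·cd²) · s⁻¹ · (kg⁻²·s⁴·A²) · cd⁻¹ = kg⁻²·m⁻⁴·s³·A²·cd.
Right side:
  T = Wb/m² (flux density = flux per area),
      = kg·s⁻²·A⁻¹.
  So T⁻² = kg⁻²·s⁴·A².
  lx = lm/m² (illuminance = luminous flux per area),
      = m⁻²·cd.
  So lx² = m⁻⁴·cd².
  lm = cd·sr = cd (luminous flux; sr is dimensionless).
  So lm⁻¹ = cd⁻¹.
  Combining: T⁻²·lx²·lm⁻¹·s⁻¹ = (kg⁻²·s⁴·A²) · (m⁻⁴·cd²) · cd⁻¹ · s⁻¹ = kg⁻²·m⁻⁴·s³·A²·cd.
Both reduce to kg⁻²·m⁻⁴·s³·A²·cd.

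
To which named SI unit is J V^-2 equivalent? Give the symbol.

J = kg·m²·s⁻².
V = kg·m²·s⁻³·A⁻¹.
So V⁻² = kg⁻²·m⁻⁴·s⁶·A².
Combining: J·V⁻² = (kg·m²·s⁻²) · (kg⁻²·m⁻⁴·s⁶·A²) = kg⁻¹·m⁻²·s⁴·A².
kg⁻¹·m⁻²·s⁴·A² is the base-SI form of the farad.

F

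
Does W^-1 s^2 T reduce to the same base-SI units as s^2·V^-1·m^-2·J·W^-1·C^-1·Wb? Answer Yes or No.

Left side:
  W = J/s (power = energy per time),
      = kg·m²·s⁻³.
  So W⁻¹ = kg⁻¹·m⁻²·s³.
  T = Wb/m² (flux density = flux per area),
      = kg·s⁻²·A⁻¹.
  Combining: W⁻¹·s²·T = (kg⁻¹·m⁻²·s³) · s² · (kg·s⁻²·A⁻¹) = m⁻²·s³·A⁻¹.
Right side:
  V = W/A (potential = power per current),
      = kg·m²·s⁻³·A⁻¹.
  So V⁻¹ = kg⁻¹·m⁻²·s³·A.
  J = N·m (work = force × distance),
      = kg·m²·s⁻².
  W = J/s (power = energy per time),
      = kg·m²·s⁻³.
  So W⁻¹ = kg⁻¹·m⁻²·s³.
  C = A·s = s·A (charge = current × time).
  So C⁻¹ = s⁻¹·A⁻¹.
  Wb = V·s (flux: a volt is a weber per second),
      = kg·m²·s⁻²·A⁻¹.
  Combining: s²·V⁻¹·m⁻²·J·W⁻¹·C⁻¹·Wb = s² · (kg⁻¹·m⁻²·s³·A) · m⁻² · (kg·m²·s⁻²) · (kg⁻¹·m⁻²·s³) · (s⁻¹·A⁻¹) · (kg·m²·s⁻²·A⁻¹) = m⁻²·s³·A⁻¹.
Both reduce to m⁻²·s³·A⁻¹.

Yes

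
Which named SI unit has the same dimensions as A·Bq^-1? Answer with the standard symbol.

C

Bq = s⁻¹.
So Bq⁻¹ = s.
Combining: A·Bq⁻¹ = A · s = s·A.
s·A is the base-SI form of the coulomb.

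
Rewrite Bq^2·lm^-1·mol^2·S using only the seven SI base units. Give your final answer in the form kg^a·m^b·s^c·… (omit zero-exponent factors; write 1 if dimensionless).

kg⁻¹·m⁻²·s·A²·mol²·cd⁻¹

Bq = 1/s = s⁻¹ (activity is decays per second).
So Bq² = s⁻².
lm = cd·sr = cd (luminous flux; sr is dimensionless).
So lm⁻¹ = cd⁻¹.
S = 1/Ω (conductance is reciprocal resistance),
    = kg⁻¹·m⁻²·s³·A².
Combining: Bq²·lm⁻¹·mol²·S = s⁻² · cd⁻¹ · mol² · (kg⁻¹·m⁻²·s³·A²) = kg⁻¹·m⁻²·s·A²·mol²·cd⁻¹.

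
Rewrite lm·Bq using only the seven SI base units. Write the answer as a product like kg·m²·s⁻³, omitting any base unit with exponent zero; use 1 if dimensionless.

s⁻¹·cd

lm = cd.
Bq = s⁻¹.
Combining: lm·Bq = cd · s⁻¹ = s⁻¹·cd.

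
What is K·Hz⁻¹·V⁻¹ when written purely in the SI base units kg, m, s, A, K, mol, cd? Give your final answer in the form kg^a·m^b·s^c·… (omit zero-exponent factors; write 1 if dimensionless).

Hz = 1/s = s⁻¹ (frequency is cycles per second).
So Hz⁻¹ = s.
V = W/A (potential = power per current),
    = kg·m²·s⁻³·A⁻¹.
So V⁻¹ = kg⁻¹·m⁻²·s³·A.
Combining: K·Hz⁻¹·V⁻¹ = K · s · (kg⁻¹·m⁻²·s³·A) = kg⁻¹·m⁻²·s⁴·A·K.

kg⁻¹·m⁻²·s⁴·A·K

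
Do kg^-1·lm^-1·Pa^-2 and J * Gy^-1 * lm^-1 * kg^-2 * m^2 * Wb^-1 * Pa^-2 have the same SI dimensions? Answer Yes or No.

Left side:
  lm = cd·sr = cd (luminous flux; sr is dimensionless).
  So lm⁻¹ = cd⁻¹.
  Pa = N/m² (pressure = force per area),
      = kg·m⁻¹·s⁻².
  So Pa⁻² = kg⁻²·m²·s⁴.
  Combining: kg⁻¹·lm⁻¹·Pa⁻² = kg⁻¹ · cd⁻¹ · (kg⁻²·m²·s⁴) = kg⁻³·m²·s⁴·cd⁻¹.
Right side:
  J = N·m (work = force × distance),
      = kg·m²·s⁻².
  Gy = J/kg (absorbed dose = energy per mass),
      = m²·s⁻².
  So Gy⁻¹ = m⁻²·s².
  lm = cd·sr = cd (luminous flux; sr is dimensionless).
  So lm⁻¹ = cd⁻¹.
  Wb = V·s (flux: a volt is a weber per second),
      = kg·m²·s⁻²·A⁻¹.
  So Wb⁻¹ = kg⁻¹·m⁻²·s²·A.
  Pa = N/m² (pressure = force per area),
      = kg·m⁻¹·s⁻².
  So Pa⁻² = kg⁻²·m²·s⁴.
  Combining: J·Gy⁻¹·lm⁻¹·kg⁻²·m²·Wb⁻¹·Pa⁻² = (kg·m²·s⁻²) · (m⁻²·s²) · cd⁻¹ · kg⁻² · m² · (kg⁻¹·m⁻²·s²·A) · (kg⁻²·m²·s⁴) = kg⁻⁴·m²·s⁶·A·cd⁻¹.
Left is kg⁻³·m²·s⁴·cd⁻¹; right is kg⁻⁴·m²·s⁶·A·cd⁻¹ — different.

No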